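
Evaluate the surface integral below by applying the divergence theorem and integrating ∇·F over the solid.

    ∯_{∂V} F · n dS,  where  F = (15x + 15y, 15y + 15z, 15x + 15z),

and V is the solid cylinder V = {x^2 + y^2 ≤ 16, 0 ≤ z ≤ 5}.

By the divergence theorem,

    ∯_{∂V} F · n dS = ∭_V (∇ · F) dV.

Compute the divergence:
    ∇ · F = ∂F_x/∂x + ∂F_y/∂y + ∂F_z/∂z = 15 + 15 + 15 = 45.

In cylindrical coordinates, x = r cos(θ), y = r sin(θ), z = z, dV = r dr dθ dz, with 0 ≤ r ≤ 4, 0 ≤ θ ≤ 2π, 0 ≤ z ≤ 5.

The integrand, after substitution and multiplying by the volume element, becomes (45) · r, so

    ∭_V (∇·F) dV = ∫_0^{2π} ∫_0^{4} ∫_0^{5} (45) · r dz dr dθ.

Inner (z from 0 to 5): 225r.
Middle (r from 0 to 4): 1800.
Outer (θ from 0 to 2π): 3600π.

Therefore ∯_{∂V} F · n dS = 3600π.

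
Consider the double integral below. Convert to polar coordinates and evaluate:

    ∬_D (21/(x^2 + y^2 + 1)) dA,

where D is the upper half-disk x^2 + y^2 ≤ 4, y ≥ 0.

The region D is 0 ≤ r ≤ 2, 0 ≤ θ ≤ π in polar coordinates, where x = r cos(θ), y = r sin(θ), and dA = r dr dθ.

Under the substitution, the integrand becomes 21/(r^2 + 1), so

    ∬_D (21/(x^2 + y^2 + 1)) dA = ∫_{0}^{π} ∫_{0}^{2} (21/(r^2 + 1)) · r dr dθ.

Inner integral (in r): ∫_{0}^{2} (21/(r^2 + 1)) · r dr = 21log(5)/2.

Outer integral (in θ): ∫_{0}^{π} (21log(5)/2) dθ = 21π log(5)/2.

Therefore ∬_D (21/(x^2 + y^2 + 1)) dA = 21π log(5)/2.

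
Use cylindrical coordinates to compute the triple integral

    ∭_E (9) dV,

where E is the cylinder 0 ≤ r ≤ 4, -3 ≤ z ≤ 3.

In cylindrical coordinates, x = r cos(θ), y = r sin(θ), z = z, and dV = r dr dθ dz.

The integrand becomes 9, so

    ∭_E (9) dV = ∫_{0}^{2π} ∫_{0}^{4} ∫_{-3}^{3} (9) · r dz dr dθ.

Inner (z): 54r.
Middle (r from 0 to 4): 432.
Outer (θ): 864π.

Therefore the triple integral equals 864π.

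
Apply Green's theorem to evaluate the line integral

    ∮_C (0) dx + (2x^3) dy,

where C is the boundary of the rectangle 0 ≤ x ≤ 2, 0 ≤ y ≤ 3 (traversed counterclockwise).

Green's theorem converts the closed line integral into a double integral over the enclosed region D:

    ∮_C P dx + Q dy = ∬_D (∂Q/∂x - ∂P/∂y) dA.

Here P = 0, Q = 2x^3, so

    ∂Q/∂x = 6x^2,    ∂P/∂y = 0,
    ∂Q/∂x - ∂P/∂y = 6x^2.

D is the region 0 ≤ x ≤ 2, 0 ≤ y ≤ 3. Evaluating the double integral:

    ∬_D (6x^2) dA = ∫_0^{2} ∫_0^{3} (6x^2) dy dx.

Inner (y from 0 to 3): 18x^2.
Outer (x from 0 to 2): 48.

Therefore ∮_C P dx + Q dy = 48.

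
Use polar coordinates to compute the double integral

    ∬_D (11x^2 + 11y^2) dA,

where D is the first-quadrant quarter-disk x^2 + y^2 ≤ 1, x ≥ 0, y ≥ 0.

The region D is 0 ≤ r ≤ 1, 0 ≤ θ ≤ π/2 in polar coordinates, where x = r cos(θ), y = r sin(θ), and dA = r dr dθ.

Under the substitution, the integrand becomes 11r^2, so

    ∬_D (11x^2 + 11y^2) dA = ∫_{0}^{π/2} ∫_{0}^{1} (11r^2) · r dr dθ.

Inner integral (in r): ∫_{0}^{1} (11r^2) · r dr = 11/4.

Outer integral (in θ): ∫_{0}^{π/2} (11/4) dθ = 11π/8.

Therefore ∬_D (11x^2 + 11y^2) dA = 11π/8.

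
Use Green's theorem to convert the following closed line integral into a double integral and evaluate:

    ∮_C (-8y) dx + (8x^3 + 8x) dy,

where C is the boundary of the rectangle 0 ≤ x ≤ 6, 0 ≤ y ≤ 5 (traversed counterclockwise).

Green's theorem converts the closed line integral into a double integral over the enclosed region D:

    ∮_C P dx + Q dy = ∬_D (∂Q/∂x - ∂P/∂y) dA.

Here P = -8y, Q = 8x^3 + 8x, so

    ∂Q/∂x = 24x^2 + 8,    ∂P/∂y = -8,
    ∂Q/∂x - ∂P/∂y = 24x^2 + 16.

D is the region 0 ≤ x ≤ 6, 0 ≤ y ≤ 5. Evaluating the double integral:

    ∬_D (24x^2 + 16) dA = ∫_0^{6} ∫_0^{5} (24x^2 + 16) dy dx.

Inner (y from 0 to 5): 120x^2 + 80.
Outer (x from 0 to 6): 9120.

Therefore ∮_C P dx + Q dy = 9120.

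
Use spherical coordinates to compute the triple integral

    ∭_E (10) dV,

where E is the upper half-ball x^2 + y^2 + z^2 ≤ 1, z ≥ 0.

In spherical coordinates, x = ρ sin(φ) cos(θ), y = ρ sin(φ) sin(θ), z = ρ cos(φ), and dV = ρ^2 sin(φ) dρ dφ dθ.

The integrand becomes 10, so

    ∭_E (10) dV = ∫_{0}^{2π} ∫_{0}^{π/2} ∫_{0}^{1} (10) · ρ^2 sin(φ) dρ dφ dθ.

Inner (ρ): 10sin(φ)/3.
Middle (φ): 10/3.
Outer (θ): 20π/3.

Therefore the triple integral equals 20π/3.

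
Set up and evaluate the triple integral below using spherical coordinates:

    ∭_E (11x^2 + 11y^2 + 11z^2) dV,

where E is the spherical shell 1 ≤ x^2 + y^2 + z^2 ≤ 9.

In spherical coordinates, x = ρ sin(φ) cos(θ), y = ρ sin(φ) sin(θ), z = ρ cos(φ), and dV = ρ^2 sin(φ) dρ dφ dθ.

The integrand becomes 11ρ^2, so

    ∭_E (11x^2 + 11y^2 + 11z^2) dV = ∫_{0}^{2π} ∫_{0}^{π} ∫_{1}^{3} (11ρ^2) · ρ^2 sin(φ) dρ dφ dθ.

Inner (ρ): 2662sin(φ)/5.
Middle (φ): 5324/5.
Outer (θ): 10648π/5.

Therefore the triple integral equals 10648π/5.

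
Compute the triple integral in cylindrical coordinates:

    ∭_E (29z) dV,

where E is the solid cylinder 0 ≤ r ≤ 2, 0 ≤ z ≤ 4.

In cylindrical coordinates, x = r cos(θ), y = r sin(θ), z = z, and dV = r dr dθ dz.

The integrand becomes 29z, so

    ∭_E (29z) dV = ∫_{0}^{2π} ∫_{0}^{2} ∫_{0}^{4} (29z) · r dz dr dθ.

Inner (z): 232r.
Middle (r from 0 to 2): 464.
Outer (θ): 928π.

Therefore the triple integral equals 928π.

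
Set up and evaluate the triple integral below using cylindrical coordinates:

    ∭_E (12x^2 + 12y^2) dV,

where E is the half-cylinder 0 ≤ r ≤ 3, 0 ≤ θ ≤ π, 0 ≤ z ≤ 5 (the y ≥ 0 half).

In cylindrical coordinates, x = r cos(θ), y = r sin(θ), z = z, and dV = r dr dθ dz.

The integrand becomes 12r^2, so

    ∭_E (12x^2 + 12y^2) dV = ∫_{0}^{π} ∫_{0}^{3} ∫_{0}^{5} (12r^2) · r dz dr dθ.

Inner (z): 60r^3.
Middle (r from 0 to 3): 1215.
Outer (θ): 1215π.

Therefore the triple integral equals 1215π.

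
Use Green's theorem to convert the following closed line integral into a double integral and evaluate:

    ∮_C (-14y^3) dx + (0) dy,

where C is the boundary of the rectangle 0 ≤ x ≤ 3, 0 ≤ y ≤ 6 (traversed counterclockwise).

Green's theorem converts the closed line integral into a double integral over the enclosed region D:

    ∮_C P dx + Q dy = ∬_D (∂Q/∂x - ∂P/∂y) dA.

Here P = -14y^3, Q = 0, so

    ∂Q/∂x = 0,    ∂P/∂y = -42y^2,
    ∂Q/∂x - ∂P/∂y = 42y^2.

D is the region 0 ≤ x ≤ 3, 0 ≤ y ≤ 6. Evaluating the double integral:

    ∬_D (42y^2) dA = ∫_0^{3} ∫_0^{6} (42y^2) dy dx.

Inner (y from 0 to 6): 3024.
Outer (x from 0 to 3): 9072.

Therefore ∮_C P dx + Q dy = 9072.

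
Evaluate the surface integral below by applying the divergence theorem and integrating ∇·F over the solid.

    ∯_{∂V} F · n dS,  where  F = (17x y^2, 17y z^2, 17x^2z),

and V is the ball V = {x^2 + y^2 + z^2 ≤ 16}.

By the divergence theorem,

    ∯_{∂V} F · n dS = ∭_V (∇ · F) dV.

Compute the divergence:
    ∇ · F = ∂F_x/∂x + ∂F_y/∂y + ∂F_z/∂z = 17y^2 + 17z^2 + 17x^2 = 17x^2 + 17y^2 + 17z^2.

In spherical coordinates, x = ρ sin(φ) cos(θ), y = ρ sin(φ) sin(θ), z = ρ cos(φ), dV = ρ^2 sin(φ) dρ dφ dθ, with 0 ≤ ρ ≤ 4, 0 ≤ φ ≤ π, 0 ≤ θ ≤ 2π.

The integrand, after substitution and multiplying by the volume element, becomes (17ρ^2) · ρ^2 sin(φ), so

    ∭_V (∇·F) dV = ∫_0^{2π} ∫_0^{π} ∫_0^{4} (17ρ^2) · ρ^2 sin(φ) dρ dφ dθ.

Inner (ρ from 0 to 4): 17408sin(φ)/5.
Middle (φ from 0 to π): 34816/5.
Outer (θ from 0 to 2π): 69632π/5.

Therefore ∯_{∂V} F · n dS = 69632π/5.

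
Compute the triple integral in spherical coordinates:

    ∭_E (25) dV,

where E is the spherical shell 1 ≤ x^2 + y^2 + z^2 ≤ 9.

In spherical coordinates, x = ρ sin(φ) cos(θ), y = ρ sin(φ) sin(θ), z = ρ cos(φ), and dV = ρ^2 sin(φ) dρ dφ dθ.

The integrand becomes 25, so

    ∭_E (25) dV = ∫_{0}^{2π} ∫_{0}^{π} ∫_{1}^{3} (25) · ρ^2 sin(φ) dρ dφ dθ.

Inner (ρ): 650sin(φ)/3.
Middle (φ): 1300/3.
Outer (θ): 2600π/3.

Therefore the triple integral equals 2600π/3.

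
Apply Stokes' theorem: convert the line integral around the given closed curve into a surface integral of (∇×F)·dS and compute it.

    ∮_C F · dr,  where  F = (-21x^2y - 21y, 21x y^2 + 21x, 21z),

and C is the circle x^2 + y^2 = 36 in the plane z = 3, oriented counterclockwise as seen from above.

Let S be the flat disk x^2 + y^2 ≤ 36 in the plane z = 3, with upward unit normal n̂ = ẑ. By Stokes' theorem,

    ∮_C F · dr = ∬_S (∇ × F) · n̂ dS = ∬_D (curl F)_z dA,

where D is the disk x^2 + y^2 ≤ 36.

Compute the curl of F = (-21x^2y - 21y, 21x y^2 + 21x, 21z):
    (∇ × F)_x = ∂F_z/∂y - ∂F_y/∂z = 0,
    (∇ × F)_y = ∂F_x/∂z - ∂F_z/∂x = 0,
    (∇ × F)_z = ∂F_y/∂x - ∂F_x/∂y = 21x^2 + 21y^2 + 42.

On z = 3, (curl F)_z = 21x^2 + 21y^2 + 42.

Convert to polar (x = r cos θ, y = r sin θ, dA = r dr dθ); the integrand becomes 21r^2 + 42, so

    ∬_D (curl F)_z dA = ∫_0^{2π} ∫_0^{6} (21r^2 + 42) · r dr dθ.

Inner (r from 0 to 6): 7560.
Outer (θ from 0 to 2π): 15120π.

Therefore ∮_C F · dr = 15120π.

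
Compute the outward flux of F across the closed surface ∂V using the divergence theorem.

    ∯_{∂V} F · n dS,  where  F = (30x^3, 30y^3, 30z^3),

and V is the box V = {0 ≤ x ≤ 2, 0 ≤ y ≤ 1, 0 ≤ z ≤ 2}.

By the divergence theorem,

    ∯_{∂V} F · n dS = ∭_V (∇ · F) dV.

Compute the divergence:
    ∇ · F = ∂F_x/∂x + ∂F_y/∂y + ∂F_z/∂z = 90x^2 + 90y^2 + 90z^2.

V is a rectangular box, so dV = dx dy dz with 0 ≤ x ≤ 2, 0 ≤ y ≤ 1, 0 ≤ z ≤ 2.

Integrate (90x^2 + 90y^2 + 90z^2) over V as an iterated integral:

    ∭_V (∇·F) dV = ∫_0^{2} ∫_0^{1} ∫_0^{2} (90x^2 + 90y^2 + 90z^2) dz dy dx.

Inner (z from 0 to 2): 180x^2 + 180y^2 + 240.
Middle (y from 0 to 1): 180x^2 + 300.
Outer (x from 0 to 2): 1080.

Therefore ∯_{∂V} F · n dS = 1080.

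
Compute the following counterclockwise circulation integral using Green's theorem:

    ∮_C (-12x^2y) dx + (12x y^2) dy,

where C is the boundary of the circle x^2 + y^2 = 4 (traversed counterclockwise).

Green's theorem converts the closed line integral into a double integral over the enclosed region D:

    ∮_C P dx + Q dy = ∬_D (∂Q/∂x - ∂P/∂y) dA.

Here P = -12x^2y, Q = 12x y^2, so

    ∂Q/∂x = 12y^2,    ∂P/∂y = -12x^2,
    ∂Q/∂x - ∂P/∂y = 12x^2 + 12y^2.

D is the region x^2 + y^2 ≤ 4. Evaluating the double integral:

In polar coordinates (x = r cos θ, y = r sin θ, dA = r dr dθ) the integrand becomes 12r^2, so

    ∬_D (12x^2 + 12y^2) dA = ∫_0^{2π} ∫_0^{2} (12r^2) · r dr dθ.

Inner (r from 0 to 2): 48.
Outer (θ from 0 to 2π): 96π.

Therefore ∮_C P dx + Q dy = 96π.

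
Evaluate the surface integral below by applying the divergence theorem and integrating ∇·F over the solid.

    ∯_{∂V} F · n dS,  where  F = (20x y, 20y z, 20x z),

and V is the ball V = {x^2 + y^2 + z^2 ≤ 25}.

By the divergence theorem,

    ∯_{∂V} F · n dS = ∭_V (∇ · F) dV.

Compute the divergence:
    ∇ · F = ∂F_x/∂x + ∂F_y/∂y + ∂F_z/∂z = 20y + 20z + 20x = 20x + 20y + 20z.

In spherical coordinates, x = ρ sin(φ) cos(θ), y = ρ sin(φ) sin(θ), z = ρ cos(φ), dV = ρ^2 sin(φ) dρ dφ dθ, with 0 ≤ ρ ≤ 5, 0 ≤ φ ≤ π, 0 ≤ θ ≤ 2π.

The integrand, after substitution and multiplying by the volume element, becomes (20ρ (sqrt(2)sin(φ)sin(θ + π/4) + cos(φ))) · ρ^2 sin(φ), so

    ∭_V (∇·F) dV = ∫_0^{2π} ∫_0^{π} ∫_0^{5} (20ρ (sqrt(2)sin(φ)sin(θ + π/4) + cos(φ))) · ρ^2 sin(φ) dρ dφ dθ.

Inner (ρ from 0 to 5): 3125(sqrt(2)sin(φ)sin(θ + π/4) + cos(φ))sin(φ).
Middle (φ from 0 to π): 3125sqrt(2)π sin(θ + π/4)/2.
Outer (θ from 0 to 2π): 0.

Therefore ∯_{∂V} F · n dS = 0.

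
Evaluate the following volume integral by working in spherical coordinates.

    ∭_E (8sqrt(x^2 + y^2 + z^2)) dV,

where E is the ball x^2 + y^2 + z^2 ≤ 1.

In spherical coordinates, x = ρ sin(φ) cos(θ), y = ρ sin(φ) sin(θ), z = ρ cos(φ), and dV = ρ^2 sin(φ) dρ dφ dθ.

The integrand becomes 8ρ, so

    ∭_E (8sqrt(x^2 + y^2 + z^2)) dV = ∫_{0}^{2π} ∫_{0}^{π} ∫_{0}^{1} (8ρ) · ρ^2 sin(φ) dρ dφ dθ.

Inner (ρ): 2sin(φ).
Middle (φ): 4.
Outer (θ): 8π.

Therefore the triple integral equals 8π.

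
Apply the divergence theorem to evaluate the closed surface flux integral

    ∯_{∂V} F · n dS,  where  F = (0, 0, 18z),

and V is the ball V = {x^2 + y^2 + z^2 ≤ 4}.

By the divergence theorem,

    ∯_{∂V} F · n dS = ∭_V (∇ · F) dV.

Compute the divergence:
    ∇ · F = ∂F_x/∂x + ∂F_y/∂y + ∂F_z/∂z = 0 + 0 + 18 = 18.

In spherical coordinates, x = ρ sin(φ) cos(θ), y = ρ sin(φ) sin(θ), z = ρ cos(φ), dV = ρ^2 sin(φ) dρ dφ dθ, with 0 ≤ ρ ≤ 2, 0 ≤ φ ≤ π, 0 ≤ θ ≤ 2π.

The integrand, after substitution and multiplying by the volume element, becomes (18) · ρ^2 sin(φ), so

    ∭_V (∇·F) dV = ∫_0^{2π} ∫_0^{π} ∫_0^{2} (18) · ρ^2 sin(φ) dρ dφ dθ.

Inner (ρ from 0 to 2): 48sin(φ).
Middle (φ from 0 to π): 96.
Outer (θ from 0 to 2π): 192π.

Therefore ∯_{∂V} F · n dS = 192π.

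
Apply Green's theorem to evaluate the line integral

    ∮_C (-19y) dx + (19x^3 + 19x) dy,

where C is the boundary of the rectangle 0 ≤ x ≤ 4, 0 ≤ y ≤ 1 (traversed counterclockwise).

Green's theorem converts the closed line integral into a double integral over the enclosed region D:

    ∮_C P dx + Q dy = ∬_D (∂Q/∂x - ∂P/∂y) dA.

Here P = -19y, Q = 19x^3 + 19x, so

    ∂Q/∂x = 57x^2 + 19,    ∂P/∂y = -19,
    ∂Q/∂x - ∂P/∂y = 57x^2 + 38.

D is the region 0 ≤ x ≤ 4, 0 ≤ y ≤ 1. Evaluating the double integral:

    ∬_D (57x^2 + 38) dA = ∫_0^{4} ∫_0^{1} (57x^2 + 38) dy dx.

Inner (y from 0 to 1): 57x^2 + 38.
Outer (x from 0 to 4): 1368.

Therefore ∮_C P dx + Q dy = 1368.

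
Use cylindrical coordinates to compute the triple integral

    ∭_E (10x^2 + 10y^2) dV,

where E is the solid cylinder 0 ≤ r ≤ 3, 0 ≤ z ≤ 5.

In cylindrical coordinates, x = r cos(θ), y = r sin(θ), z = z, and dV = r dr dθ dz.

The integrand becomes 10r^2, so

    ∭_E (10x^2 + 10y^2) dV = ∫_{0}^{2π} ∫_{0}^{3} ∫_{0}^{5} (10r^2) · r dz dr dθ.

Inner (z): 50r^3.
Middle (r from 0 to 3): 2025/2.
Outer (θ): 2025π.

Therefore the triple integral equals 2025π.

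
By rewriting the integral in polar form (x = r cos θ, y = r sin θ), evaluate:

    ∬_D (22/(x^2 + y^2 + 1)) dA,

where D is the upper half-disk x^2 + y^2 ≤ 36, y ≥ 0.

The region D is 0 ≤ r ≤ 6, 0 ≤ θ ≤ π in polar coordinates, where x = r cos(θ), y = r sin(θ), and dA = r dr dθ.

Under the substitution, the integrand becomes 22/(r^2 + 1), so

    ∬_D (22/(x^2 + y^2 + 1)) dA = ∫_{0}^{π} ∫_{0}^{6} (22/(r^2 + 1)) · r dr dθ.

Inner integral (in r): ∫_{0}^{6} (22/(r^2 + 1)) · r dr = log(177917621779460413).

Outer integral (in θ): ∫_{0}^{π} (log(177917621779460413)) dθ = log(177917621779460413^π).

Therefore ∬_D (22/(x^2 + y^2 + 1)) dA = log(177917621779460413^π).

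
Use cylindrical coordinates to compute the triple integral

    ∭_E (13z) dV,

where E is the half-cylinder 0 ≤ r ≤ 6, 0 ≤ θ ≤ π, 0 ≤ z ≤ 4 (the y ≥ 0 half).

In cylindrical coordinates, x = r cos(θ), y = r sin(θ), z = z, and dV = r dr dθ dz.

The integrand becomes 13z, so

    ∭_E (13z) dV = ∫_{0}^{π} ∫_{0}^{6} ∫_{0}^{4} (13z) · r dz dr dθ.

Inner (z): 104r.
Middle (r from 0 to 6): 1872.
Outer (θ): 1872π.

Therefore the triple integral equals 1872π.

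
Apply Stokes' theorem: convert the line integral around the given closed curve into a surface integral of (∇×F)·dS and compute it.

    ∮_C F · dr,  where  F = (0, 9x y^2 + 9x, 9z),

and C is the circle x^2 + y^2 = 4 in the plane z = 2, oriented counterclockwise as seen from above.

Let S be the flat disk x^2 + y^2 ≤ 4 in the plane z = 2, with upward unit normal n̂ = ẑ. By Stokes' theorem,

    ∮_C F · dr = ∬_S (∇ × F) · n̂ dS = ∬_D (curl F)_z dA,

where D is the disk x^2 + y^2 ≤ 4.

Compute the curl of F = (0, 9x y^2 + 9x, 9z):
    (∇ × F)_x = ∂F_z/∂y - ∂F_y/∂z = 0,
    (∇ × F)_y = ∂F_x/∂z - ∂F_z/∂x = 0,
    (∇ × F)_z = ∂F_y/∂x - ∂F_x/∂y = 9y^2 + 9.

On z = 2, (curl F)_z = 9y^2 + 9.

Convert to polar (x = r cos θ, y = r sin θ, dA = r dr dθ); the integrand becomes 9r^2sin(θ)^2 + 9, so

    ∬_D (curl F)_z dA = ∫_0^{2π} ∫_0^{2} (9r^2sin(θ)^2 + 9) · r dr dθ.

Inner (r from 0 to 2): 36 - 18cos(2θ).
Outer (θ from 0 to 2π): 72π.

Therefore ∮_C F · dr = 72π.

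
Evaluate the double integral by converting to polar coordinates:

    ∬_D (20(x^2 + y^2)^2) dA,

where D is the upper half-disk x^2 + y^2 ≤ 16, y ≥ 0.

The region D is 0 ≤ r ≤ 4, 0 ≤ θ ≤ π in polar coordinates, where x = r cos(θ), y = r sin(θ), and dA = r dr dθ.

Under the substitution, the integrand becomes 20r^4, so

    ∬_D (20(x^2 + y^2)^2) dA = ∫_{0}^{π} ∫_{0}^{4} (20r^4) · r dr dθ.

Inner integral (in r): ∫_{0}^{4} (20r^4) · r dr = 40960/3.

Outer integral (in θ): ∫_{0}^{π} (40960/3) dθ = 40960π/3.

Therefore ∬_D (20(x^2 + y^2)^2) dA = 40960π/3.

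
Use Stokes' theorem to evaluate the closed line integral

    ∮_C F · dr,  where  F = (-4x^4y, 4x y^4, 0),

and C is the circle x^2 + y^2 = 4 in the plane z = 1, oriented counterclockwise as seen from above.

Let S be the flat disk x^2 + y^2 ≤ 4 in the plane z = 1, with upward unit normal n̂ = ẑ. By Stokes' theorem,

    ∮_C F · dr = ∬_S (∇ × F) · n̂ dS = ∬_D (curl F)_z dA,

where D is the disk x^2 + y^2 ≤ 4.

Compute the curl of F = (-4x^4y, 4x y^4, 0):
    (∇ × F)_x = ∂F_z/∂y - ∂F_y/∂z = 0,
    (∇ × F)_y = ∂F_x/∂z - ∂F_z/∂x = 0,
    (∇ × F)_z = ∂F_y/∂x - ∂F_x/∂y = 4x^4 + 4y^4.

On z = 1, (curl F)_z = 4x^4 + 4y^4.

Convert to polar (x = r cos θ, y = r sin θ, dA = r dr dθ); the integrand becomes 4r^4(sin(θ)^4 + cos(θ)^4), so

    ∬_D (curl F)_z dA = ∫_0^{2π} ∫_0^{2} (4r^4(sin(θ)^4 + cos(θ)^4)) · r dr dθ.

Inner (r from 0 to 2): 128sin(θ)^4/3 + 128cos(θ)^4/3.
Outer (θ from 0 to 2π): 64π.

Therefore ∮_C F · dr = 64π.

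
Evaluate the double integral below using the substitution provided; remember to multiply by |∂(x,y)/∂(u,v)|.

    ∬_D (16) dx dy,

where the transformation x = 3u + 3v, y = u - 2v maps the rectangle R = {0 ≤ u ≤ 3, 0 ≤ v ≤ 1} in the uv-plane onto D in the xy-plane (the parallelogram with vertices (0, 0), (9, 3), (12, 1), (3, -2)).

Compute the Jacobian determinant of (x, y) with respect to (u, v):

    ∂(x,y)/∂(u,v) = | 3  3 | = (3)(-2) - (3)(1) = -9.
                   | 1  -2 |

Its absolute value is |J| = 9 (the area scaling factor).

Substituting x = 3u + 3v, y = u - 2v into the integrand,

    16 → 16,

so the integral becomes

    ∬_R (16) · |J| du dv = ∫_0^3 ∫_0^1 (144) dv du.

Inner (v): 144.
Outer (u): 432.

Therefore ∬_D (16) dx dy = 432.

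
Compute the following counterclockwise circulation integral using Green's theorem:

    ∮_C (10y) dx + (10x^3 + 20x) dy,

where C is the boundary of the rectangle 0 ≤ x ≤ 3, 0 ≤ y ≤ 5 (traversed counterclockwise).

Green's theorem converts the closed line integral into a double integral over the enclosed region D:

    ∮_C P dx + Q dy = ∬_D (∂Q/∂x - ∂P/∂y) dA.

Here P = 10y, Q = 10x^3 + 20x, so

    ∂Q/∂x = 30x^2 + 20,    ∂P/∂y = 10,
    ∂Q/∂x - ∂P/∂y = 30x^2 + 10.

D is the region 0 ≤ x ≤ 3, 0 ≤ y ≤ 5. Evaluating the double integral:

    ∬_D (30x^2 + 10) dA = ∫_0^{3} ∫_0^{5} (30x^2 + 10) dy dx.

Inner (y from 0 to 5): 150x^2 + 50.
Outer (x from 0 to 3): 1500.

Therefore ∮_C P dx + Q dy = 1500.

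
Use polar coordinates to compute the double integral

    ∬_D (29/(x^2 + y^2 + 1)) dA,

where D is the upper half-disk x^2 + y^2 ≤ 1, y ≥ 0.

The region D is 0 ≤ r ≤ 1, 0 ≤ θ ≤ π in polar coordinates, where x = r cos(θ), y = r sin(θ), and dA = r dr dθ.

Under the substitution, the integrand becomes 29/(r^2 + 1), so

    ∬_D (29/(x^2 + y^2 + 1)) dA = ∫_{0}^{π} ∫_{0}^{1} (29/(r^2 + 1)) · r dr dθ.

Inner integral (in r): ∫_{0}^{1} (29/(r^2 + 1)) · r dr = 29log(2)/2.

Outer integral (in θ): ∫_{0}^{π} (29log(2)/2) dθ = 29π log(2)/2.

Therefore ∬_D (29/(x^2 + y^2 + 1)) dA = 29π log(2)/2.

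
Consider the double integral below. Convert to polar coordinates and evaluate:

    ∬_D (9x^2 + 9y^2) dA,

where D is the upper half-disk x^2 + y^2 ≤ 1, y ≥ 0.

The region D is 0 ≤ r ≤ 1, 0 ≤ θ ≤ π in polar coordinates, where x = r cos(θ), y = r sin(θ), and dA = r dr dθ.

Under the substitution, the integrand becomes 9r^2, so

    ∬_D (9x^2 + 9y^2) dA = ∫_{0}^{π} ∫_{0}^{1} (9r^2) · r dr dθ.

Inner integral (in r): ∫_{0}^{1} (9r^2) · r dr = 9/4.

Outer integral (in θ): ∫_{0}^{π} (9/4) dθ = 9π/4.

Therefore ∬_D (9x^2 + 9y^2) dA = 9π/4.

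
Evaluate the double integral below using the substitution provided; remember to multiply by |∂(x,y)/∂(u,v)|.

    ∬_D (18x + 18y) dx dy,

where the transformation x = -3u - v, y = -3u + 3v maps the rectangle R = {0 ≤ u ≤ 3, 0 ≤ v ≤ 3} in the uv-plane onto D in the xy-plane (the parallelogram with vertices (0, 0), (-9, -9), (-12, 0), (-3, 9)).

Compute the Jacobian determinant of (x, y) with respect to (u, v):

    ∂(x,y)/∂(u,v) = | -3  -1 | = (-3)(3) - (-1)(-3) = -12.
                   | -3  3 |

Its absolute value is |J| = 12 (the area scaling factor).

Substituting x = -3u - v, y = -3u + 3v into the integrand,

    18x + 18y → -108u + 36v,

so the integral becomes

    ∬_R (-108u + 36v) · |J| du dv = ∫_0^3 ∫_0^3 (-1296u + 432v) dv du.

Inner (v): 1944 - 3888u.
Outer (u): -11664.

Therefore ∬_D (18x + 18y) dx dy = -11664.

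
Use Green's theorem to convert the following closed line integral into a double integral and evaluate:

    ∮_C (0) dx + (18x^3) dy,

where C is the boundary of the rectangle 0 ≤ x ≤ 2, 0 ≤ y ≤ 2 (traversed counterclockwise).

Green's theorem converts the closed line integral into a double integral over the enclosed region D:

    ∮_C P dx + Q dy = ∬_D (∂Q/∂x - ∂P/∂y) dA.

Here P = 0, Q = 18x^3, so

    ∂Q/∂x = 54x^2,    ∂P/∂y = 0,
    ∂Q/∂x - ∂P/∂y = 54x^2.

D is the region 0 ≤ x ≤ 2, 0 ≤ y ≤ 2. Evaluating the double integral:

    ∬_D (54x^2) dA = ∫_0^{2} ∫_0^{2} (54x^2) dy dx.

Inner (y from 0 to 2): 108x^2.
Outer (x from 0 to 2): 288.

Therefore ∮_C P dx + Q dy = 288.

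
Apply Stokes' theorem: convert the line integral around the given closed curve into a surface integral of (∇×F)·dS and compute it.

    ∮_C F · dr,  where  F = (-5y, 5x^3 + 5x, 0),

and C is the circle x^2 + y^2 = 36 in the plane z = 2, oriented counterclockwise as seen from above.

Let S be the flat disk x^2 + y^2 ≤ 36 in the plane z = 2, with upward unit normal n̂ = ẑ. By Stokes' theorem,

    ∮_C F · dr = ∬_S (∇ × F) · n̂ dS = ∬_D (curl F)_z dA,

where D is the disk x^2 + y^2 ≤ 36.

Compute the curl of F = (-5y, 5x^3 + 5x, 0):
    (∇ × F)_x = ∂F_z/∂y - ∂F_y/∂z = 0,
    (∇ × F)_y = ∂F_x/∂z - ∂F_z/∂x = 0,
    (∇ × F)_z = ∂F_y/∂x - ∂F_x/∂y = 15x^2 + 10.

On z = 2, (curl F)_z = 15x^2 + 10.

Convert to polar (x = r cos θ, y = r sin θ, dA = r dr dθ); the integrand becomes 15r^2cos(θ)^2 + 10, so

    ∬_D (curl F)_z dA = ∫_0^{2π} ∫_0^{6} (15r^2cos(θ)^2 + 10) · r dr dθ.

Inner (r from 0 to 6): 4860cos(θ)^2 + 180.
Outer (θ from 0 to 2π): 5220π.

Therefore ∮_C F · dr = 5220π.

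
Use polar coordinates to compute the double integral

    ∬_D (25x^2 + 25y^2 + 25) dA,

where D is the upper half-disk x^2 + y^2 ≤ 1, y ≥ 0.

The region D is 0 ≤ r ≤ 1, 0 ≤ θ ≤ π in polar coordinates, where x = r cos(θ), y = r sin(θ), and dA = r dr dθ.

Under the substitution, the integrand becomes 25r^2 + 25, so

    ∬_D (25x^2 + 25y^2 + 25) dA = ∫_{0}^{π} ∫_{0}^{1} (25r^2 + 25) · r dr dθ.

Inner integral (in r): ∫_{0}^{1} (25r^2 + 25) · r dr = 75/4.

Outer integral (in θ): ∫_{0}^{π} (75/4) dθ = 75π/4.

Therefore ∬_D (25x^2 + 25y^2 + 25) dA = 75π/4.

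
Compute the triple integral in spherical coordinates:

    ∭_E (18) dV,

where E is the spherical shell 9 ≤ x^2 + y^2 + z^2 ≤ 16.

In spherical coordinates, x = ρ sin(φ) cos(θ), y = ρ sin(φ) sin(θ), z = ρ cos(φ), and dV = ρ^2 sin(φ) dρ dφ dθ.

The integrand becomes 18, so

    ∭_E (18) dV = ∫_{0}^{2π} ∫_{0}^{π} ∫_{3}^{4} (18) · ρ^2 sin(φ) dρ dφ dθ.

Inner (ρ): 222sin(φ).
Middle (φ): 444.
Outer (θ): 888π.

Therefore the triple integral equals 888π.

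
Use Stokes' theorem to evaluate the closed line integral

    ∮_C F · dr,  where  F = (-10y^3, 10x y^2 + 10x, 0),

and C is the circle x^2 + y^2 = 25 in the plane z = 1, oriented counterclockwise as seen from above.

Let S be the flat disk x^2 + y^2 ≤ 25 in the plane z = 1, with upward unit normal n̂ = ẑ. By Stokes' theorem,

    ∮_C F · dr = ∬_S (∇ × F) · n̂ dS = ∬_D (curl F)_z dA,

where D is the disk x^2 + y^2 ≤ 25.

Compute the curl of F = (-10y^3, 10x y^2 + 10x, 0):
    (∇ × F)_x = ∂F_z/∂y - ∂F_y/∂z = 0,
    (∇ × F)_y = ∂F_x/∂z - ∂F_z/∂x = 0,
    (∇ × F)_z = ∂F_y/∂x - ∂F_x/∂y = 40y^2 + 10.

On z = 1, (curl F)_z = 40y^2 + 10.

Convert to polar (x = r cos θ, y = r sin θ, dA = r dr dθ); the integrand becomes 40r^2sin(θ)^2 + 10, so

    ∬_D (curl F)_z dA = ∫_0^{2π} ∫_0^{5} (40r^2sin(θ)^2 + 10) · r dr dθ.

Inner (r from 0 to 5): 6250sin(θ)^2 + 125.
Outer (θ from 0 to 2π): 6500π.

Therefore ∮_C F · dr = 6500π.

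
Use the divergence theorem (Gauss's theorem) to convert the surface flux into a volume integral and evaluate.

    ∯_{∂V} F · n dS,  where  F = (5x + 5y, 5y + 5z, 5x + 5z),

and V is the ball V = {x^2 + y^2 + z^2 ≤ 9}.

By the divergence theorem,

    ∯_{∂V} F · n dS = ∭_V (∇ · F) dV.

Compute the divergence:
    ∇ · F = ∂F_x/∂x + ∂F_y/∂y + ∂F_z/∂z = 5 + 5 + 5 = 15.

In spherical coordinates, x = ρ sin(φ) cos(θ), y = ρ sin(φ) sin(θ), z = ρ cos(φ), dV = ρ^2 sin(φ) dρ dφ dθ, with 0 ≤ ρ ≤ 3, 0 ≤ φ ≤ π, 0 ≤ θ ≤ 2π.

The integrand, after substitution and multiplying by the volume element, becomes (15) · ρ^2 sin(φ), so

    ∭_V (∇·F) dV = ∫_0^{2π} ∫_0^{π} ∫_0^{3} (15) · ρ^2 sin(φ) dρ dφ dθ.

Inner (ρ from 0 to 3): 135sin(φ).
Middle (φ from 0 to π): 270.
Outer (θ from 0 to 2π): 540π.

Therefore ∯_{∂V} F · n dS = 540π.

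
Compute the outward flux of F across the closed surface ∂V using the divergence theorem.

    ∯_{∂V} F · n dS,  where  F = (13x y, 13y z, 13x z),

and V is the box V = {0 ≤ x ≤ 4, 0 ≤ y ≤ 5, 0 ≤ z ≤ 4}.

By the divergence theorem,

    ∯_{∂V} F · n dS = ∭_V (∇ · F) dV.

Compute the divergence:
    ∇ · F = ∂F_x/∂x + ∂F_y/∂y + ∂F_z/∂z = 13y + 13z + 13x = 13x + 13y + 13z.

V is a rectangular box, so dV = dx dy dz with 0 ≤ x ≤ 4, 0 ≤ y ≤ 5, 0 ≤ z ≤ 4.

Integrate (13x + 13y + 13z) over V as an iterated integral:

    ∭_V (∇·F) dV = ∫_0^{4} ∫_0^{5} ∫_0^{4} (13x + 13y + 13z) dz dy dx.

Inner (z from 0 to 4): 52x + 52y + 104.
Middle (y from 0 to 5): 260x + 1170.
Outer (x from 0 to 4): 6760.

Therefore ∯_{∂V} F · n dS = 6760.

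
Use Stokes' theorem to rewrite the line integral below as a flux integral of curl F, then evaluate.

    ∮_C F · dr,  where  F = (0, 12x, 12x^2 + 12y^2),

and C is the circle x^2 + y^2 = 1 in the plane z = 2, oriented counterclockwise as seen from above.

Let S be the flat disk x^2 + y^2 ≤ 1 in the plane z = 2, with upward unit normal n̂ = ẑ. By Stokes' theorem,

    ∮_C F · dr = ∬_S (∇ × F) · n̂ dS = ∬_D (curl F)_z dA,

where D is the disk x^2 + y^2 ≤ 1.

Compute the curl of F = (0, 12x, 12x^2 + 12y^2):
    (∇ × F)_x = ∂F_z/∂y - ∂F_y/∂z = 24y,
    (∇ × F)_y = ∂F_x/∂z - ∂F_z/∂x = -24x,
    (∇ × F)_z = ∂F_y/∂x - ∂F_x/∂y = 12.

On z = 2, (curl F)_z = 12.

Convert to polar (x = r cos θ, y = r sin θ, dA = r dr dθ); the integrand becomes 12, so

    ∬_D (curl F)_z dA = ∫_0^{2π} ∫_0^{1} (12) · r dr dθ.

Inner (r from 0 to 1): 6.
Outer (θ from 0 to 2π): 12π.

Therefore ∮_C F · dr = 12π.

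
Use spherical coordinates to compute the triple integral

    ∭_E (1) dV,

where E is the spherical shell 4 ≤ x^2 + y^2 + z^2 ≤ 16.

In spherical coordinates, x = ρ sin(φ) cos(θ), y = ρ sin(φ) sin(θ), z = ρ cos(φ), and dV = ρ^2 sin(φ) dρ dφ dθ.

The integrand becomes 1, so

    ∭_E (1) dV = ∫_{0}^{2π} ∫_{0}^{π} ∫_{2}^{4} (1) · ρ^2 sin(φ) dρ dφ dθ.

Inner (ρ): 56sin(φ)/3.
Middle (φ): 112/3.
Outer (θ): 224π/3.

Therefore the triple integral equals 224π/3.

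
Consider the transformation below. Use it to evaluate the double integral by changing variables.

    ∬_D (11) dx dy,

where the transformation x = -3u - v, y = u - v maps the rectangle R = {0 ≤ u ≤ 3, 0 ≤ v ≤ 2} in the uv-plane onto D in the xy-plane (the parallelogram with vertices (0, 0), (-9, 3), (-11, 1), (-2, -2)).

Compute the Jacobian determinant of (x, y) with respect to (u, v):

    ∂(x,y)/∂(u,v) = | -3  -1 | = (-3)(-1) - (-1)(1) = 4.
                   | 1  -1 |

Its absolute value is |J| = 4 (the area scaling factor).

Substituting x = -3u - v, y = u - v into the integrand,

    11 → 11,

so the integral becomes

    ∬_R (11) · |J| du dv = ∫_0^3 ∫_0^2 (44) dv du.

Inner (v): 88.
Outer (u): 264.

Therefore ∬_D (11) dx dy = 264.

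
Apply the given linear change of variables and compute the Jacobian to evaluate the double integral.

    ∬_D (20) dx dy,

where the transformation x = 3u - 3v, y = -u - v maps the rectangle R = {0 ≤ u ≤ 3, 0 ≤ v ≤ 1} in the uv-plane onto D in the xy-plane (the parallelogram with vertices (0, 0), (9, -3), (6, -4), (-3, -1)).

Compute the Jacobian determinant of (x, y) with respect to (u, v):

    ∂(x,y)/∂(u,v) = | 3  -3 | = (3)(-1) - (-3)(-1) = -6.
                   | -1  -1 |

Its absolute value is |J| = 6 (the area scaling factor).

Substituting x = 3u - 3v, y = -u - v into the integrand,

    20 → 20,

so the integral becomes

    ∬_R (20) · |J| du dv = ∫_0^3 ∫_0^1 (120) dv du.

Inner (v): 120.
Outer (u): 360.

Therefore ∬_D (20) dx dy = 360.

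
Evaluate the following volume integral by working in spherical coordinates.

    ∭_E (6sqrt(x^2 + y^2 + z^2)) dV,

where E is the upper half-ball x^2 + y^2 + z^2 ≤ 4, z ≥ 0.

In spherical coordinates, x = ρ sin(φ) cos(θ), y = ρ sin(φ) sin(θ), z = ρ cos(φ), and dV = ρ^2 sin(φ) dρ dφ dθ.

The integrand becomes 6ρ, so

    ∭_E (6sqrt(x^2 + y^2 + z^2)) dV = ∫_{0}^{2π} ∫_{0}^{π/2} ∫_{0}^{2} (6ρ) · ρ^2 sin(φ) dρ dφ dθ.

Inner (ρ): 24sin(φ).
Middle (φ): 24.
Outer (θ): 48π.

Therefore the triple integral equals 48π.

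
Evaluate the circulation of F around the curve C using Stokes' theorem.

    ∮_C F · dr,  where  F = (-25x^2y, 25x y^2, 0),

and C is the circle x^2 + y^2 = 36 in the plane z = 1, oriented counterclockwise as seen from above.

Let S be the flat disk x^2 + y^2 ≤ 36 in the plane z = 1, with upward unit normal n̂ = ẑ. By Stokes' theorem,

    ∮_C F · dr = ∬_S (∇ × F) · n̂ dS = ∬_D (curl F)_z dA,

where D is the disk x^2 + y^2 ≤ 36.

Compute the curl of F = (-25x^2y, 25x y^2, 0):
    (∇ × F)_x = ∂F_z/∂y - ∂F_y/∂z = 0,
    (∇ × F)_y = ∂F_x/∂z - ∂F_z/∂x = 0,
    (∇ × F)_z = ∂F_y/∂x - ∂F_x/∂y = 25x^2 + 25y^2.

On z = 1, (curl F)_z = 25x^2 + 25y^2.

Convert to polar (x = r cos θ, y = r sin θ, dA = r dr dθ); the integrand becomes 25r^2, so

    ∬_D (curl F)_z dA = ∫_0^{2π} ∫_0^{6} (25r^2) · r dr dθ.

Inner (r from 0 to 6): 8100.
Outer (θ from 0 to 2π): 16200π.

Therefore ∮_C F · dr = 16200π.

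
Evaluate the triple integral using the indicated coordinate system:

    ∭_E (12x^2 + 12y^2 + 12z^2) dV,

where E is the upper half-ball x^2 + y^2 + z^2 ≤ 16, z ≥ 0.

In spherical coordinates, x = ρ sin(φ) cos(θ), y = ρ sin(φ) sin(θ), z = ρ cos(φ), and dV = ρ^2 sin(φ) dρ dφ dθ.

The integrand becomes 12ρ^2, so

    ∭_E (12x^2 + 12y^2 + 12z^2) dV = ∫_{0}^{2π} ∫_{0}^{π/2} ∫_{0}^{4} (12ρ^2) · ρ^2 sin(φ) dρ dφ dθ.

Inner (ρ): 12288sin(φ)/5.
Middle (φ): 12288/5.
Outer (θ): 24576π/5.

Therefore the triple integral equals 24576π/5.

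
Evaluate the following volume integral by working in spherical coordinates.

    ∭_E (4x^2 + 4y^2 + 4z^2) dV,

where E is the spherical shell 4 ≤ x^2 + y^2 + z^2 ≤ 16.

In spherical coordinates, x = ρ sin(φ) cos(θ), y = ρ sin(φ) sin(θ), z = ρ cos(φ), and dV = ρ^2 sin(φ) dρ dφ dθ.

The integrand becomes 4ρ^2, so

    ∭_E (4x^2 + 4y^2 + 4z^2) dV = ∫_{0}^{2π} ∫_{0}^{π} ∫_{2}^{4} (4ρ^2) · ρ^2 sin(φ) dρ dφ dθ.

Inner (ρ): 3968sin(φ)/5.
Middle (φ): 7936/5.
Outer (θ): 15872π/5.

Therefore the triple integral equals 15872π/5.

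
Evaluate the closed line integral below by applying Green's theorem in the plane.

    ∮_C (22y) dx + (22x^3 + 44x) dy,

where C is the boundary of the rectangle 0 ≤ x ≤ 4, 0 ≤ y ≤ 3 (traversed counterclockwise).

Green's theorem converts the closed line integral into a double integral over the enclosed region D:

    ∮_C P dx + Q dy = ∬_D (∂Q/∂x - ∂P/∂y) dA.

Here P = 22y, Q = 22x^3 + 44x, so

    ∂Q/∂x = 66x^2 + 44,    ∂P/∂y = 22,
    ∂Q/∂x - ∂P/∂y = 66x^2 + 22.

D is the region 0 ≤ x ≤ 4, 0 ≤ y ≤ 3. Evaluating the double integral:

    ∬_D (66x^2 + 22) dA = ∫_0^{4} ∫_0^{3} (66x^2 + 22) dy dx.

Inner (y from 0 to 3): 198x^2 + 66.
Outer (x from 0 to 4): 4488.

Therefore ∮_C P dx + Q dy = 4488.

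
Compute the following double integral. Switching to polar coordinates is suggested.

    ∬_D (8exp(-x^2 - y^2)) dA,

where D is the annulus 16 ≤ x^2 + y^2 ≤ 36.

The region D is 4 ≤ r ≤ 6, 0 ≤ θ ≤ 2π in polar coordinates, where x = r cos(θ), y = r sin(θ), and dA = r dr dθ.

Under the substitution, the integrand becomes 8exp(-r^2), so

    ∬_D (8exp(-x^2 - y^2)) dA = ∫_{0}^{2π} ∫_{4}^{6} (8exp(-r^2)) · r dr dθ.

Inner integral (in r): ∫_{4}^{6} (8exp(-r^2)) · r dr = -(4 - 4exp(20))exp(-36).

Outer integral (in θ): ∫_{0}^{2π} (-(4 - 4exp(20))exp(-36)) dθ = -8π (1 - exp(20))exp(-36).

Therefore ∬_D (8exp(-x^2 - y^2)) dA = -8π (1 - exp(20))exp(-36).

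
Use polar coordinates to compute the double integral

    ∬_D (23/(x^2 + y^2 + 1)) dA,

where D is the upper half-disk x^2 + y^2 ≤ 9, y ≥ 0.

The region D is 0 ≤ r ≤ 3, 0 ≤ θ ≤ π in polar coordinates, where x = r cos(θ), y = r sin(θ), and dA = r dr dθ.

Under the substitution, the integrand becomes 23/(r^2 + 1), so

    ∬_D (23/(x^2 + y^2 + 1)) dA = ∫_{0}^{π} ∫_{0}^{3} (23/(r^2 + 1)) · r dr dθ.

Inner integral (in r): ∫_{0}^{3} (23/(r^2 + 1)) · r dr = 23log(10)/2.

Outer integral (in θ): ∫_{0}^{π} (23log(10)/2) dθ = 23π log(10)/2.

Therefore ∬_D (23/(x^2 + y^2 + 1)) dA = 23π log(10)/2.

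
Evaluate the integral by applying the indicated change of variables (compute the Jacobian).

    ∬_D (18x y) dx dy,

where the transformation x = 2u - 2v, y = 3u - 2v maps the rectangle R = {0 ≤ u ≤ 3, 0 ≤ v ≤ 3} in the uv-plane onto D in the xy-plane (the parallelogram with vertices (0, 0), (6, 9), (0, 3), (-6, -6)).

Compute the Jacobian determinant of (x, y) with respect to (u, v):

    ∂(x,y)/∂(u,v) = | 2  -2 | = (2)(-2) - (-2)(3) = 2.
                   | 3  -2 |

Its absolute value is |J| = 2 (the area scaling factor).

Substituting x = 2u - 2v, y = 3u - 2v into the integrand,

    18x y → 108u^2 - 180u v + 72v^2,

so the integral becomes

    ∬_R (108u^2 - 180u v + 72v^2) · |J| du dv = ∫_0^3 ∫_0^3 (216u^2 - 360u v + 144v^2) dv du.

Inner (v): 648u^2 - 1620u + 1296.
Outer (u): 2430.

Therefore ∬_D (18x y) dx dy = 2430.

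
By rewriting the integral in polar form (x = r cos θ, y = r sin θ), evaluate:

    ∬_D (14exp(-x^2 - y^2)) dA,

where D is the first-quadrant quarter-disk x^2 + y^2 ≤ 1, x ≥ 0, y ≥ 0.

The region D is 0 ≤ r ≤ 1, 0 ≤ θ ≤ π/2 in polar coordinates, where x = r cos(θ), y = r sin(θ), and dA = r dr dθ.

Under the substitution, the integrand becomes 14exp(-r^2), so

    ∬_D (14exp(-x^2 - y^2)) dA = ∫_{0}^{π/2} ∫_{0}^{1} (14exp(-r^2)) · r dr dθ.

Inner integral (in r): ∫_{0}^{1} (14exp(-r^2)) · r dr = 7 - 7exp(-1).

Outer integral (in θ): ∫_{0}^{π/2} (7 - 7exp(-1)) dθ = -7π (1 - e)exp(-1)/2.

Therefore ∬_D (14exp(-x^2 - y^2)) dA = -7π (1 - e)exp(-1)/2.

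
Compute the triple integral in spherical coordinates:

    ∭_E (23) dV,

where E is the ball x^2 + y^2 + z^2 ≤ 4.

In spherical coordinates, x = ρ sin(φ) cos(θ), y = ρ sin(φ) sin(θ), z = ρ cos(φ), and dV = ρ^2 sin(φ) dρ dφ dθ.

The integrand becomes 23, so

    ∭_E (23) dV = ∫_{0}^{2π} ∫_{0}^{π} ∫_{0}^{2} (23) · ρ^2 sin(φ) dρ dφ dθ.

Inner (ρ): 184sin(φ)/3.
Middle (φ): 368/3.
Outer (θ): 736π/3.

Therefore the triple integral equals 736π/3.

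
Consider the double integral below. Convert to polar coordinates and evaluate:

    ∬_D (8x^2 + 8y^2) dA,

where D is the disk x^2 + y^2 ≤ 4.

The region D is 0 ≤ r ≤ 2, 0 ≤ θ ≤ 2π in polar coordinates, where x = r cos(θ), y = r sin(θ), and dA = r dr dθ.

Under the substitution, the integrand becomes 8r^2, so

    ∬_D (8x^2 + 8y^2) dA = ∫_{0}^{2π} ∫_{0}^{2} (8r^2) · r dr dθ.

Inner integral (in r): ∫_{0}^{2} (8r^2) · r dr = 32.

Outer integral (in θ): ∫_{0}^{2π} (32) dθ = 64π.

Therefore ∬_D (8x^2 + 8y^2) dA = 64π.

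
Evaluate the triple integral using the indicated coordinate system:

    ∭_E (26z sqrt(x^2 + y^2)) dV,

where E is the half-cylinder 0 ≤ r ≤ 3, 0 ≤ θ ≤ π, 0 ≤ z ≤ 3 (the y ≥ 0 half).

In cylindrical coordinates, x = r cos(θ), y = r sin(θ), z = z, and dV = r dr dθ dz.

The integrand becomes 26r z, so

    ∭_E (26z sqrt(x^2 + y^2)) dV = ∫_{0}^{π} ∫_{0}^{3} ∫_{0}^{3} (26r z) · r dz dr dθ.

Inner (z): 117r^2.
Middle (r from 0 to 3): 1053.
Outer (θ): 1053π.

Therefore the triple integral equals 1053π.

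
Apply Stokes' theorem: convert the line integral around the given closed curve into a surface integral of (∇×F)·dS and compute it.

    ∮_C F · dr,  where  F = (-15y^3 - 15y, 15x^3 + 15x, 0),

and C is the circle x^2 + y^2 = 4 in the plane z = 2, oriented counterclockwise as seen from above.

Let S be the flat disk x^2 + y^2 ≤ 4 in the plane z = 2, with upward unit normal n̂ = ẑ. By Stokes' theorem,

    ∮_C F · dr = ∬_S (∇ × F) · n̂ dS = ∬_D (curl F)_z dA,

where D is the disk x^2 + y^2 ≤ 4.

Compute the curl of F = (-15y^3 - 15y, 15x^3 + 15x, 0):
    (∇ × F)_x = ∂F_z/∂y - ∂F_y/∂z = 0,
    (∇ × F)_y = ∂F_x/∂z - ∂F_z/∂x = 0,
    (∇ × F)_z = ∂F_y/∂x - ∂F_x/∂y = 45x^2 + 45y^2 + 30.

On z = 2, (curl F)_z = 45x^2 + 45y^2 + 30.

Convert to polar (x = r cos θ, y = r sin θ, dA = r dr dθ); the integrand becomes 45r^2 + 30, so

    ∬_D (curl F)_z dA = ∫_0^{2π} ∫_0^{2} (45r^2 + 30) · r dr dθ.

Inner (r from 0 to 2): 240.
Outer (θ from 0 to 2π): 480π.

Therefore ∮_C F · dr = 480π.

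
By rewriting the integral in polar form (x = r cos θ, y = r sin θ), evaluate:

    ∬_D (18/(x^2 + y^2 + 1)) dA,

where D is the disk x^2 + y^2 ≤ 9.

The region D is 0 ≤ r ≤ 3, 0 ≤ θ ≤ 2π in polar coordinates, where x = r cos(θ), y = r sin(θ), and dA = r dr dθ.

Under the substitution, the integrand becomes 18/(r^2 + 1), so

    ∬_D (18/(x^2 + y^2 + 1)) dA = ∫_{0}^{2π} ∫_{0}^{3} (18/(r^2 + 1)) · r dr dθ.

Inner integral (in r): ∫_{0}^{3} (18/(r^2 + 1)) · r dr = log(1000000000).

Outer integral (in θ): ∫_{0}^{2π} (log(1000000000)) dθ = 18π log(10).

Therefore ∬_D (18/(x^2 + y^2 + 1)) dA = 18π log(10).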